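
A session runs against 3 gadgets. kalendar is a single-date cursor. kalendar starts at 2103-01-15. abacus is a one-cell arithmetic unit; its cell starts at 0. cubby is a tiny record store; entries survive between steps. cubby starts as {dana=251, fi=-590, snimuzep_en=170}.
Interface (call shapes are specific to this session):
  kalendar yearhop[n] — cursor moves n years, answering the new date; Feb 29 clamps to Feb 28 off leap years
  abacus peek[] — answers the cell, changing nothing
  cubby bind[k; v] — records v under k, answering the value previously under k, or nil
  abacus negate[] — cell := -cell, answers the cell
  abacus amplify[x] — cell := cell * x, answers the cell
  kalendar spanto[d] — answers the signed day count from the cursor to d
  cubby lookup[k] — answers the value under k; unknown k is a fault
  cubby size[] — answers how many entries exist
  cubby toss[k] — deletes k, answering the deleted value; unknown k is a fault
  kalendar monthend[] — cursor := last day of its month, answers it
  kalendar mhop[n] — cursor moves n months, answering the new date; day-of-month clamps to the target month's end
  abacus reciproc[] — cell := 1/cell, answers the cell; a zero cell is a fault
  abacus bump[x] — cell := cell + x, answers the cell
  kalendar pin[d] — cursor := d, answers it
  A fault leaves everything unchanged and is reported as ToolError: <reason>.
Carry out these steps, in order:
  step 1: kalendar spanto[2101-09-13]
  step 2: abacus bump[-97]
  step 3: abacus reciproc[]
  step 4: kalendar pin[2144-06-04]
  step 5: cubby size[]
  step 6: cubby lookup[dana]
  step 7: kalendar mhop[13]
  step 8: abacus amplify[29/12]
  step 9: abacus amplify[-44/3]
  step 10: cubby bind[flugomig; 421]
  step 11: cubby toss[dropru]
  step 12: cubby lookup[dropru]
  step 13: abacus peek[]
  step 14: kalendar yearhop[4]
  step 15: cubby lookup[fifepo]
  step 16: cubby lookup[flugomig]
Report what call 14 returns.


I invoke kalendar spanto using 2101-09-13, — result: -489.
Using abacus bump using -97, giving -97.
I call abacus reciproc, yielding -1/97.
Now I run kalendar pin using 2144-06-04, and get 2144-06-04.
Using cubby size(), and see 3.
Invoking cubby lookup using dana, and get 251.
I invoke kalendar mhop using 13, yielding 2145-07-04.
I use abacus amplify using 29/12, which returns -29/1164.
Calling abacus amplify using -44/3, giving 319/873.
Next I call cubby bind using flugomig, 421, and get nil.
Calling cubby toss using dropru, and observe ToolError: no such key dropru.
Using cubby lookup using dropru, which returns ToolError: no such key dropru.
I use abacus peek(), and see 319/873.
Then kalendar yearhop using 4, — result: 2149-07-04.
I run cubby lookup using fifepo, and see ToolError: no such key fifepo.
Using cubby lookup using flugomig, → 421.

Answer: 2149-07-04


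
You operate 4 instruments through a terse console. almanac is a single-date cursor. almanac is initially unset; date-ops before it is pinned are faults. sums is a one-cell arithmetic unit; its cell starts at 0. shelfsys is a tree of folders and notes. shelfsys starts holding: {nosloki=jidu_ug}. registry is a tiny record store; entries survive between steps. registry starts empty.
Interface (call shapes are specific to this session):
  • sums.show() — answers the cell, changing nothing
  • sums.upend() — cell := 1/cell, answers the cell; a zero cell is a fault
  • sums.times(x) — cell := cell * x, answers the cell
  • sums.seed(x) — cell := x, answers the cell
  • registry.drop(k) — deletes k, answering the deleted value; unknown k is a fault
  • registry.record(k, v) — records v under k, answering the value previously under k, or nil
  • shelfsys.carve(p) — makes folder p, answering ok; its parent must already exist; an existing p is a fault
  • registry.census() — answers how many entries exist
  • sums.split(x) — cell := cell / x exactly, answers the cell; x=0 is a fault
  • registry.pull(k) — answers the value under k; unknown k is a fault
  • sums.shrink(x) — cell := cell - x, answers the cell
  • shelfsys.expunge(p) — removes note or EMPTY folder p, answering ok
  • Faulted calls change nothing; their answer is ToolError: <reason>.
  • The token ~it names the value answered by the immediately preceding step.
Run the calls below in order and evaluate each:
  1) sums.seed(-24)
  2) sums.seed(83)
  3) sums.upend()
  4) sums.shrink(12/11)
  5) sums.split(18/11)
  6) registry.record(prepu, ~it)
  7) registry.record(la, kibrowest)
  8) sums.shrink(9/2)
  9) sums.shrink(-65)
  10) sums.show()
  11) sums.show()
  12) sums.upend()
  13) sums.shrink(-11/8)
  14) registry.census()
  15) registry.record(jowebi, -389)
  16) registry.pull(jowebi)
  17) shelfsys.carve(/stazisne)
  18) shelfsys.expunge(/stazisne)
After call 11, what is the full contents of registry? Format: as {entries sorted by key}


$ seed x=-24
[out] -24
$ seed x=83
[out] 83
$ upend
[out] 1/83
$ shrink x=12/11
[out] -985/913
$ split x=18/11
[out] -985/1494
$ record k=prepu v=~it
[out] nil
$ record k=la v=kibrowest
[out] nil
$ shrink x=9/2
[out] -3854/747
$ shrink x=-65
[out] 44701/747
$ show
[out] 44701/747
$ show
[out] 44701/747
$ upend
[out] 747/44701
$ shrink x=-11/8
[out] 497687/357608
$ census
[out] 2
$ record k=jowebi v=-389
[out] nil
$ pull k=jowebi
[out] -389
$ carve p=/stazisne
[out] ok
$ expunge p=/stazisne
[out] ok

Answer: {la=kibrowest, prepu=-985/1494}


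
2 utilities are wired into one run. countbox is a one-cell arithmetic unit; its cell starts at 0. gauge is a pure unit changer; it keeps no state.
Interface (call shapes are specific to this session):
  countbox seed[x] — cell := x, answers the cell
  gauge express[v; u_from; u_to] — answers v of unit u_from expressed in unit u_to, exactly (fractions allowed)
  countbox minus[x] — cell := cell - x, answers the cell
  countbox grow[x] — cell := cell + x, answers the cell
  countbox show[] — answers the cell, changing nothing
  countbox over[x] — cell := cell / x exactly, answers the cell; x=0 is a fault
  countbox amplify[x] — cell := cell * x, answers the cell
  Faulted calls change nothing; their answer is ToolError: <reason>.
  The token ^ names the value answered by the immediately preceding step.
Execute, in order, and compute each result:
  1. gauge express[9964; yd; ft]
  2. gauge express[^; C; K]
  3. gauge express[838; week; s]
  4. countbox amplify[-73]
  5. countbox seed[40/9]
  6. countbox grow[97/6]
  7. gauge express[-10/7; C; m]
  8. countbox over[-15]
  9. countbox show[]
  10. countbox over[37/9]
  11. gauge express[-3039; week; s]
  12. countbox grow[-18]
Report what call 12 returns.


[in] gauge express v: 9964 u_from: yd u_to: ft
= 29892
[in] gauge express v: ^ u_from: C u_to: K
= 603303/20
[in] gauge express v: 838 u_from: week u_to: s
= 506822400
[in] countbox amplify x: -73
= 0
[in] countbox seed x: 40/9
= 40/9
[in] countbox grow x: 97/6
= 371/18
[in] gauge express v: -10/7 u_from: C u_to: m
= ToolError: incompatible units
[in] countbox over x: -15
= -371/270
[in] countbox show
= -371/270
[in] countbox over x: 37/9
= -371/1110
[in] gauge express v: -3039 u_from: week u_to: s
= -1837987200
[in] countbox grow x: -18
= -20351/1110

Answer: -20351/1110


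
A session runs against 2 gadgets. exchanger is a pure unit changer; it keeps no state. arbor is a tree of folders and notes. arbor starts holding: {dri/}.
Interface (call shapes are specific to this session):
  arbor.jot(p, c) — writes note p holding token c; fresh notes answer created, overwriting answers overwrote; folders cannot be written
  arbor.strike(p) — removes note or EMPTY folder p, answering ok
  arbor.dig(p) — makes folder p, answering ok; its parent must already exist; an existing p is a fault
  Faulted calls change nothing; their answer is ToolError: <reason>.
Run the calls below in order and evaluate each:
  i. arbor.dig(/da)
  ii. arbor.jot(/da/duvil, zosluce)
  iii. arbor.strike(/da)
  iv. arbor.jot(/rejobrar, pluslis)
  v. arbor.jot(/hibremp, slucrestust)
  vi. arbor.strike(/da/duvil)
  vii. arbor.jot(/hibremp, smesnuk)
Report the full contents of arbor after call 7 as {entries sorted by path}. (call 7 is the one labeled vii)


% arbor.dig /da
[out] ok
% arbor.jot /da/duvil zosluce
[out] created
% arbor.strike /da
[out] ToolError: not empty
% arbor.jot /rejobrar pluslis
[out] created
% arbor.jot /hibremp slucrestust
[out] created
% arbor.strike /da/duvil
[out] ok
% arbor.jot /hibremp smesnuk
[out] overwrote

Answer: {da/, dri/, hibremp=smesnuk, rejobrar=pluslis}


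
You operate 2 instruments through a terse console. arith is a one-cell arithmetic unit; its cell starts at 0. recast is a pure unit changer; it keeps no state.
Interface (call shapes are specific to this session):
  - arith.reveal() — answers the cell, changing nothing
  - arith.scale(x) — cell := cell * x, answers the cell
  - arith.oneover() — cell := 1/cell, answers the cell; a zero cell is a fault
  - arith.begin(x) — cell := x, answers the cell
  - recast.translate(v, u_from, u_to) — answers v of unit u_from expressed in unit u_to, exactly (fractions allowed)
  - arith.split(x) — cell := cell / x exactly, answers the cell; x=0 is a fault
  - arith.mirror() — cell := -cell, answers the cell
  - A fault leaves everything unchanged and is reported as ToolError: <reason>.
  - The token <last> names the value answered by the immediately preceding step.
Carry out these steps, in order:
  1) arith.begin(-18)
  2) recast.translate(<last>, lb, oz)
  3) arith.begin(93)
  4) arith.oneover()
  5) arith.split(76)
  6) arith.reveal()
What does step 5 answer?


Answer: 1/7068

Derivation:
Invoking arith.begin on x='-18', giving -18.
Invoking recast.translate on v='<last>', u_from='lb', u_to='oz', and observe -288.
I invoke arith.begin on x='93', → 93.
Then arith.oneover(), which returns 1/93.
I call arith.split on x='76', giving 1/7068.
I try arith.reveal, giving 1/7068.


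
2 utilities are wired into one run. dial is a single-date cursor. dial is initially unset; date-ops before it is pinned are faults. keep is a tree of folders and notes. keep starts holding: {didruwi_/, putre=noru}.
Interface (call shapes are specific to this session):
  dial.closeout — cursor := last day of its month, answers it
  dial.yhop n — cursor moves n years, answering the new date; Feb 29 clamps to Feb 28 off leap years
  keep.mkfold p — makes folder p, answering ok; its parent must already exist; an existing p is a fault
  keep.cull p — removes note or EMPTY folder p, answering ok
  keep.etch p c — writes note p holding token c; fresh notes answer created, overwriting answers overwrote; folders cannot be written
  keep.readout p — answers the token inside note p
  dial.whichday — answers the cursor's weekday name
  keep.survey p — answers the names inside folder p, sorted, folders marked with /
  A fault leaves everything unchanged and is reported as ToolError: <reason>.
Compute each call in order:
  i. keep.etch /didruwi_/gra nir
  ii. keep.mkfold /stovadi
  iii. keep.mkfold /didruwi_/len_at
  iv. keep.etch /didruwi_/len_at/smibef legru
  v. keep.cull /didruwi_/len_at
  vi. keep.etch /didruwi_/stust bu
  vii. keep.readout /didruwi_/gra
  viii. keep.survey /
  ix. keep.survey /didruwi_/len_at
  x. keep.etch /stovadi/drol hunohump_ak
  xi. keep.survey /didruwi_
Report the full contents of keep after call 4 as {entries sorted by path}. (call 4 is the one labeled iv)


Invoking etch on p→/didruwi_/gra, c→nir, which returns created.
Invoking mkfold on p→/stovadi, and see ok.
I use mkfold on p→/didruwi_/len_at, giving ok.
I use etch on p→/didruwi_/len_at/smibef, c→legru, and observe created.
I use cull on p→/didruwi_/len_at, and see ToolError: not empty.
Using etch on p→/didruwi_/stust, c→bu, giving created.
I invoke readout on p→/didruwi_/gra, which returns nir.
I run survey on p→/, yielding [didruwi_/, putre, stovadi/].
Next I call survey on p→/didruwi_/len_at, yielding [smibef].
Next I call etch on p→/stovadi/drol, c→hunohump_ak, yielding created.
I try survey on p→/didruwi_: [gra, len_at/, stust].

Answer: {didruwi_/, didruwi_/gra=nir, didruwi_/len_at/, didruwi_/len_at/smibef=legru, putre=noru, stovadi/}


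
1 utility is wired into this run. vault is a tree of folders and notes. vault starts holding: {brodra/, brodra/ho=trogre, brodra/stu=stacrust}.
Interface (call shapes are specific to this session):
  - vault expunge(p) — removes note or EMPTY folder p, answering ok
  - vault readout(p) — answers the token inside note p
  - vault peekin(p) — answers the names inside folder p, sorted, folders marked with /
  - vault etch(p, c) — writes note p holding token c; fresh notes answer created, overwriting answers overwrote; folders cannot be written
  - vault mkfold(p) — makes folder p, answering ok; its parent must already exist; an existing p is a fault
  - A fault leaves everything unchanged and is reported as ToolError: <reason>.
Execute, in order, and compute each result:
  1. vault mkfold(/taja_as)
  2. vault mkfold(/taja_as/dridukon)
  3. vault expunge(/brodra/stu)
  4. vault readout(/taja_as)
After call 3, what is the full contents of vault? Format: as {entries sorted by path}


Step: vault mkfold[p→/taja_as]
Result: ok
Step: vault mkfold[p→/taja_as/dridukon]
Result: ok
Step: vault expunge[p→/brodra/stu]
Result: ok
Step: vault readout[p→/taja_as]
Result: ToolError: is a directory

Answer: {brodra/, brodra/ho=trogre, taja_as/, taja_as/dridukon/}


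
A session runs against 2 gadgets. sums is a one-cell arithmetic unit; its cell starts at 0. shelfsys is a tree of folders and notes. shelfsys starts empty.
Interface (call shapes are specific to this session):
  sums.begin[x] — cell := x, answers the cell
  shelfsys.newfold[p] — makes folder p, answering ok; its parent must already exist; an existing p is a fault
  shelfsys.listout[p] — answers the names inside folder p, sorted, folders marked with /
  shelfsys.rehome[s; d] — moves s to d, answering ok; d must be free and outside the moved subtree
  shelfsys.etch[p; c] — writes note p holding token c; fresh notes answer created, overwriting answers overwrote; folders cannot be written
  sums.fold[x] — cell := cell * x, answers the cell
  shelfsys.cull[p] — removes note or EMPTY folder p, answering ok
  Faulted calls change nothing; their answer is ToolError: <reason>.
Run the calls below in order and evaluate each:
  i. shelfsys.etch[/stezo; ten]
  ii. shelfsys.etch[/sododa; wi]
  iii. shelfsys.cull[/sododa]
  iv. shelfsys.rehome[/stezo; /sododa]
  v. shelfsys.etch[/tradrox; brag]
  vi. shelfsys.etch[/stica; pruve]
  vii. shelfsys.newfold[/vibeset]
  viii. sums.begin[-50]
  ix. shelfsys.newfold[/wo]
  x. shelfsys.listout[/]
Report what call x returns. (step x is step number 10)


Step: shelfsys.etch[/stezo; ten]
Result: created
Step: shelfsys.etch[/sododa; wi]
Result: created
Step: shelfsys.cull[/sododa]
Result: ok
Step: shelfsys.rehome[/stezo; /sododa]
Result: ok
Step: shelfsys.etch[/tradrox; brag]
Result: created
Step: shelfsys.etch[/stica; pruve]
Result: created
Step: shelfsys.newfold[/vibeset]
Result: ok
Step: sums.begin[-50]
Result: -50
Step: shelfsys.newfold[/wo]
Result: ok
Step: shelfsys.listout[/]
Result: [sododa, stica, tradrox, vibeset/, wo/]

Answer: [sododa, stica, tradrox, vibeset/, wo/]


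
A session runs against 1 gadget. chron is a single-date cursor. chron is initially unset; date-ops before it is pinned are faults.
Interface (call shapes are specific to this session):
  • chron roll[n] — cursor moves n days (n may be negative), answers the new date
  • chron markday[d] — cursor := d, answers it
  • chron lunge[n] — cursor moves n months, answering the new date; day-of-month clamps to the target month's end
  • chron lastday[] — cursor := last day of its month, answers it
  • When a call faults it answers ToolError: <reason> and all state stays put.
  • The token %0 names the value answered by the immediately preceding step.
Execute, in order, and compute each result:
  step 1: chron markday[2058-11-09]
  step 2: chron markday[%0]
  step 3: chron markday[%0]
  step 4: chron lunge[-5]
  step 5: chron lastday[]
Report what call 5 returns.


Answer: 2058-06-30

Derivation:
[in] chron markday d=2058-11-09
[out] 2058-11-09
[in] chron markday d=%0
[out] 2058-11-09
[in] chron markday d=%0
[out] 2058-11-09
[in] chron lunge n=-5
[out] 2058-06-09
[in] chron lastday
[out] 2058-06-30


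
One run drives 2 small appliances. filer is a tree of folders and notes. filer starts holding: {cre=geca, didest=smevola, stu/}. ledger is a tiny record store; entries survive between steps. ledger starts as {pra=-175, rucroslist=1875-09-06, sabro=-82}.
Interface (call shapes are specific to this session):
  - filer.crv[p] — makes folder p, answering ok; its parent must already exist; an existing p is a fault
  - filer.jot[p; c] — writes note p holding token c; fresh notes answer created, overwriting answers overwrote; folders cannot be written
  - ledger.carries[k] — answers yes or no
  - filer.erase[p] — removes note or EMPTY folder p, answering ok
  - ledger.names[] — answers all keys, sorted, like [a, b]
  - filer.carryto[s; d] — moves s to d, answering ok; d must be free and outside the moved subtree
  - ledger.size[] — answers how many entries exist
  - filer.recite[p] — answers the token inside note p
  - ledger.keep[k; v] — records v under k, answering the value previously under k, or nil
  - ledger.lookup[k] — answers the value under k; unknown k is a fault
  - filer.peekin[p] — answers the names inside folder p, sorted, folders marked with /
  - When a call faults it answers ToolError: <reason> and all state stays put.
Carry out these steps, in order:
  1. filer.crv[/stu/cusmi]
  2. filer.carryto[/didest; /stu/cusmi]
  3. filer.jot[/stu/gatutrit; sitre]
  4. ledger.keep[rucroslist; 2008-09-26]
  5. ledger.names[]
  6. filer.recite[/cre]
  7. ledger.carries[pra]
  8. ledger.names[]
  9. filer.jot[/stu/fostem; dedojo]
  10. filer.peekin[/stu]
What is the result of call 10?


Answer: [cusmi/, fostem, gatutrit]

Derivation:
! filer.crv(p=/stu/cusmi) => ok
! filer.carryto(s=/didest, d=/stu/cusmi) => ToolError: exists
! filer.jot(p=/stu/gatutrit, c=sitre) => created
! ledger.keep(k=rucroslist, v=2008-09-26) => 1875-09-06
! ledger.names() => [pra, rucroslist, sabro]
! filer.recite(p=/cre) => geca
! ledger.carries(k=pra) => yes
! ledger.names() => [pra, rucroslist, sabro]
! filer.jot(p=/stu/fostem, c=dedojo) => created
! filer.peekin(p=/stu) => [cusmi/, fostem, gatutrit]


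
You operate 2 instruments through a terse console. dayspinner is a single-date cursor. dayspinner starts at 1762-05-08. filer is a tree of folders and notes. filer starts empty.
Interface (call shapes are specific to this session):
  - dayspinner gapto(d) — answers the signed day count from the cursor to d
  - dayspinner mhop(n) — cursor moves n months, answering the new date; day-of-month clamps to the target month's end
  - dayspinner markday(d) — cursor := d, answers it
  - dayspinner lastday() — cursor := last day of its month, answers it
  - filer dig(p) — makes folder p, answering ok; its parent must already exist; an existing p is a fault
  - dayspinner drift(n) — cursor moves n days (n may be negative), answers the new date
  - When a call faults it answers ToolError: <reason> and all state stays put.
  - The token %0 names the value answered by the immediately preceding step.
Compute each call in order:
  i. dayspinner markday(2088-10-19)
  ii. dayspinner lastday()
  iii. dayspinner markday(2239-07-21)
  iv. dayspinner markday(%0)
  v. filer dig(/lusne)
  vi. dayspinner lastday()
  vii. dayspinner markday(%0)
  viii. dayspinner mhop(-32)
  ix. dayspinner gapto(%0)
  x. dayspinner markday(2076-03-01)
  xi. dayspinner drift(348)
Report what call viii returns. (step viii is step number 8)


Answer: 2236-11-30

Derivation:
Using dayspinner markday on d→2088-10-19, and see 2088-10-19.
Now I run dayspinner lastday, yielding 2088-10-31.
Then dayspinner markday on d→2239-07-21, — result: 2239-07-21.
I call dayspinner markday on d→%0, and get 2239-07-21.
I try filer dig on p→/lusne, and see ok.
I run dayspinner lastday(): 2239-07-31.
I invoke dayspinner markday on d→%0, giving 2239-07-31.
I invoke dayspinner mhop on n→-32, → 2236-11-30.
I run dayspinner gapto on d→%0, giving 0.
Next I call dayspinner markday on d→2076-03-01, yielding 2076-03-01.
I call dayspinner drift on n→348, → 2077-02-12.


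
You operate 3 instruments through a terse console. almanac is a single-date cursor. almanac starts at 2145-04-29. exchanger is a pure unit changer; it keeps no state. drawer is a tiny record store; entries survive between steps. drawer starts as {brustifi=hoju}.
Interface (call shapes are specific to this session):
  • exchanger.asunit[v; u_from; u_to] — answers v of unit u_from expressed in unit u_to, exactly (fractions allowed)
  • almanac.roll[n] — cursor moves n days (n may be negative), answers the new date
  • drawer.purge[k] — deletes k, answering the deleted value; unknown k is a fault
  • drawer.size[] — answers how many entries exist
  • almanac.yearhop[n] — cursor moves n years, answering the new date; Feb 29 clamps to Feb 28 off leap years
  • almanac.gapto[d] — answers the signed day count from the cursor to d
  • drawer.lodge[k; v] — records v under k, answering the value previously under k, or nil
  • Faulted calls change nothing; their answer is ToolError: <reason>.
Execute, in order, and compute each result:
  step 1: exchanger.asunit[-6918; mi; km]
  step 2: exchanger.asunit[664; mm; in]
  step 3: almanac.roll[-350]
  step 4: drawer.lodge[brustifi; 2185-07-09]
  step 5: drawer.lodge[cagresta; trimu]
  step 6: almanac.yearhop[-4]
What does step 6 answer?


Answer: 2140-05-14

Derivation:
I use asunit(v=-6918, u_from=mi, u_to=km): -173960028/15625.
I try asunit(v=664, u_from=mm, u_to=in), which returns 3320/127.
I use roll(n=-350), and observe 2144-05-14.
I try lodge(k=brustifi, v=2185-07-09), which returns hoju.
I call lodge(k=cagresta, v=trimu), — result: nil.
Invoking yearhop(n=-4), and observe 2140-05-14.


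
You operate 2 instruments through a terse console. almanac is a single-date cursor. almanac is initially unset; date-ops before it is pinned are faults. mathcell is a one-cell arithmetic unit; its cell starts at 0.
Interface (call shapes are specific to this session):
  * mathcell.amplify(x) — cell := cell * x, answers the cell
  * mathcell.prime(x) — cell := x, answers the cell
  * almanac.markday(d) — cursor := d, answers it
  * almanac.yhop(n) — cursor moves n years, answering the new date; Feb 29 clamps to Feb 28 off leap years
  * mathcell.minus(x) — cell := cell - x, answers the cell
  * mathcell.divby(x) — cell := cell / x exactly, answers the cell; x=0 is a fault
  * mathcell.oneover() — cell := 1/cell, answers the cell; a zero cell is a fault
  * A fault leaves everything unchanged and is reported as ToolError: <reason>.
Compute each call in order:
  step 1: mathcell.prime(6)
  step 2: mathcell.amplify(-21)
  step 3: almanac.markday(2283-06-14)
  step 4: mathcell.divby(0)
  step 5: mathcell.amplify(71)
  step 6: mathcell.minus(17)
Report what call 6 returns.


Answer: -8963

Derivation:
% prime x→6
  6
% amplify x→-21
  -126
% markday d→2283-06-14
  2283-06-14
% divby x→0
  ToolError: division by zero
% amplify x→71
  -8946
% minus x→17
  -8963


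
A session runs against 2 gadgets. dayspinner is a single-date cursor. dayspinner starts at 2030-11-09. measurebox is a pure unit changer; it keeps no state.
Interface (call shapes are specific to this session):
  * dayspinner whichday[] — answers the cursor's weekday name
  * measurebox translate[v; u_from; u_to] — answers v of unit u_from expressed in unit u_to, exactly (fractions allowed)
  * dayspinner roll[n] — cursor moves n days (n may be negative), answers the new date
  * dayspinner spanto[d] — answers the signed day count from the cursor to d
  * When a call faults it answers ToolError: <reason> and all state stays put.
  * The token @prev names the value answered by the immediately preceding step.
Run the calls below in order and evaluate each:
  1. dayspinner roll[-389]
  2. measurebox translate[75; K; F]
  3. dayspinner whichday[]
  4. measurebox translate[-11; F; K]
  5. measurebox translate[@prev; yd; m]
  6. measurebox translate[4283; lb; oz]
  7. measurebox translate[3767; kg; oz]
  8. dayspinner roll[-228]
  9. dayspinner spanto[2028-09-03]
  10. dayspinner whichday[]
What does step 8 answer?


Answer: 2029-03-02

Derivation:
~$ dayspinner roll n→-389
= 2029-10-16
~$ measurebox translate v→75 u_from→K u_to→F
= -32467/100
~$ dayspinner whichday
= Tuesday
~$ measurebox translate v→-11 u_from→F u_to→K
= 44867/180
~$ measurebox translate v→@prev u_from→yd u_to→m
= 5698109/25000
~$ measurebox translate v→4283 u_from→lb u_to→oz
= 68528
~$ measurebox translate v→3767 u_from→kg u_to→oz
= 6027200000000/45359237
~$ dayspinner roll n→-228
= 2029-03-02
~$ dayspinner spanto d→2028-09-03
= -180
~$ dayspinner whichday
= Friday


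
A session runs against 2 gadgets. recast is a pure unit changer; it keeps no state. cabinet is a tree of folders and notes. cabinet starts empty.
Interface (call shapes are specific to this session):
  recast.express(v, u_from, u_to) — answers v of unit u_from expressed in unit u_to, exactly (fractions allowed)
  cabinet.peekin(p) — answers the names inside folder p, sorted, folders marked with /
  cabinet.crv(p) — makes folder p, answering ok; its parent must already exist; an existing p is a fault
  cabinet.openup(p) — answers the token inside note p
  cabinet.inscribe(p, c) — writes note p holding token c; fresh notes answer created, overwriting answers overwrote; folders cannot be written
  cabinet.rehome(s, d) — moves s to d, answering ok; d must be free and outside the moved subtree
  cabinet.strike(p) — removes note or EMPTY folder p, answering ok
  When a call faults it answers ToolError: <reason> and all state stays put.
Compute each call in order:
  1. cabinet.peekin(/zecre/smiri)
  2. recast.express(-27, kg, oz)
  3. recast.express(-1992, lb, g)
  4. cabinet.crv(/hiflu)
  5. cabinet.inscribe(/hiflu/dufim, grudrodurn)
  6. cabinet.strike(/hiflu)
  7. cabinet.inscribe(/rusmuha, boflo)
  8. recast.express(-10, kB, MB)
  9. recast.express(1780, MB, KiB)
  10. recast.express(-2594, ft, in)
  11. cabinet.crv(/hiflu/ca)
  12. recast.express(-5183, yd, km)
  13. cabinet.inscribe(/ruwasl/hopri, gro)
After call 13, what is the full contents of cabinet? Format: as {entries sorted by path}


Answer: {hiflu/, hiflu/ca/, hiflu/dufim=grudrodurn, rusmuha=boflo}

Derivation:
CALL cabinet.peekin[p→/zecre/smiri]
RET  ToolError: not found
CALL recast.express[v→-27; u_from→kg; u_to→oz]
RET  -43200000000/45359237
CALL recast.express[v→-1992; u_from→lb; u_to→g]
RET  -11294450013/12500
CALL cabinet.crv[p→/hiflu]
RET  ok
CALL cabinet.inscribe[p→/hiflu/dufim; c→grudrodurn]
RET  created
CALL cabinet.strike[p→/hiflu]
RET  ToolError: not empty
CALL cabinet.inscribe[p→/rusmuha; c→boflo]
RET  created
CALL recast.express[v→-10; u_from→kB; u_to→MB]
RET  -1/100
CALL recast.express[v→1780; u_from→MB; u_to→KiB]
RET  6953125/4
CALL recast.express[v→-2594; u_from→ft; u_to→in]
RET  -31128
CALL cabinet.crv[p→/hiflu/ca]
RET  ok
CALL recast.express[v→-5183; u_from→yd; u_to→km]
RET  -5924169/1250000
CALL cabinet.inscribe[p→/ruwasl/hopri; c→gro]
RET  ToolError: no parent


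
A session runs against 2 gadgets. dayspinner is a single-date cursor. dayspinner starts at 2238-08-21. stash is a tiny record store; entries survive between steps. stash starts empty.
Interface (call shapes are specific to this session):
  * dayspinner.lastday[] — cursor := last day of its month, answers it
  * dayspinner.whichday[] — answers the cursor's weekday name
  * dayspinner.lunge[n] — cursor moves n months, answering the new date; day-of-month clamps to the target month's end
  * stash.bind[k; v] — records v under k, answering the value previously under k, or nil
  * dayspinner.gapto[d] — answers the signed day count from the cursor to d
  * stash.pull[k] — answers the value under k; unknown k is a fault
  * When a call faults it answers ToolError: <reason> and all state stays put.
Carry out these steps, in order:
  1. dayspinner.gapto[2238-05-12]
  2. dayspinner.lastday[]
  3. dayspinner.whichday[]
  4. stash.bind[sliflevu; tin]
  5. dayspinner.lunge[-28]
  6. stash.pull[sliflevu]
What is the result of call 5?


Answer: 2236-04-30

Derivation:
[in] dayspinner.gapto d→2238-05-12
= -101
[in] dayspinner.lastday
= 2238-08-31
[in] dayspinner.whichday
= Friday
[in] stash.bind k→sliflevu v→tin
= nil
[in] dayspinner.lunge n→-28
= 2236-04-30
[in] stash.pull k→sliflevu
= tin


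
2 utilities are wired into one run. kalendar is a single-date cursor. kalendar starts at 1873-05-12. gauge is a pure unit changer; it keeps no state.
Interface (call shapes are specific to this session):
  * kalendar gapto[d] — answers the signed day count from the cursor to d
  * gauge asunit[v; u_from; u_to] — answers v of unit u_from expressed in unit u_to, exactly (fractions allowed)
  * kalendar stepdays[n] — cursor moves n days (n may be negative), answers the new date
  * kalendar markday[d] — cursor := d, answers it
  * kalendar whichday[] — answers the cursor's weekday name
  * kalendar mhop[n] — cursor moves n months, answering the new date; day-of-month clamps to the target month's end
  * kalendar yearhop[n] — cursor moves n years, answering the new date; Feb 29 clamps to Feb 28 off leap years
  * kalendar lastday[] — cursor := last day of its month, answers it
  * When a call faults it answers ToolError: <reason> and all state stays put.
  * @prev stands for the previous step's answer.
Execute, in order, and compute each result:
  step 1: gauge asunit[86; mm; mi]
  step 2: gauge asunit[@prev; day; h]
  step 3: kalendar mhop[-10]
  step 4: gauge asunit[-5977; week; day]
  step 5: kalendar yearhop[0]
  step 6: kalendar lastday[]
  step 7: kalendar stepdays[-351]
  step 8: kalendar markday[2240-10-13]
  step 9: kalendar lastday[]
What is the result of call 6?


$ gauge asunit v='86' u_from='mm' u_to='mi'
:: 43/804672
$ gauge asunit v='@prev' u_from='day' u_to='h'
:: 43/33528
$ kalendar mhop n='-10'
:: 1872-07-12
$ gauge asunit v='-5977' u_from='week' u_to='day'
:: -41839
$ kalendar yearhop n='0'
:: 1872-07-12
$ kalendar lastday
:: 1872-07-31
$ kalendar stepdays n='-351'
:: 1871-08-15
$ kalendar markday d='2240-10-13'
:: 2240-10-13
$ kalendar lastday
:: 2240-10-31

Answer: 1872-07-31


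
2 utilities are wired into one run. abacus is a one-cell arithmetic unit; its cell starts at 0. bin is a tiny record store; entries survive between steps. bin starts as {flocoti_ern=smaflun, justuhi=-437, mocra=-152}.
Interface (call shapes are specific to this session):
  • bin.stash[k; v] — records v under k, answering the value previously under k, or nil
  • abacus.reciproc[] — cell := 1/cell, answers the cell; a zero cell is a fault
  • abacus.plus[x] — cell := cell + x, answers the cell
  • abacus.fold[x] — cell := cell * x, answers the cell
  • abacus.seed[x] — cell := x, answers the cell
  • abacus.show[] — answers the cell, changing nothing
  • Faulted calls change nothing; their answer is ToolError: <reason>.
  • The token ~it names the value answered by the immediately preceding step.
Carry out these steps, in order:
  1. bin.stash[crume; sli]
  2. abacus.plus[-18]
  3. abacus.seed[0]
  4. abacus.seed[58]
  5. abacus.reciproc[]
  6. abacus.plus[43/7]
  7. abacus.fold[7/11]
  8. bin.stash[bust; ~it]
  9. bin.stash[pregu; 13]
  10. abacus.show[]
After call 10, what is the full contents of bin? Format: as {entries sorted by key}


>> bin.stash(k='crume', v='sli')
<< nil
>> abacus.plus(x='-18')
<< -18
>> abacus.seed(x='0')
<< 0
>> abacus.seed(x='58')
<< 58
>> abacus.reciproc()
<< 1/58
>> abacus.plus(x='43/7')
<< 2501/406
>> abacus.fold(x='7/11')
<< 2501/638
>> bin.stash(k='bust', v='~it')
<< nil
>> bin.stash(k='pregu', v='13')
<< nil
>> abacus.show()
<< 2501/638

Answer: {bust=2501/638, crume=sli, flocoti_ern=smaflun, justuhi=-437, mocra=-152, pregu=13}


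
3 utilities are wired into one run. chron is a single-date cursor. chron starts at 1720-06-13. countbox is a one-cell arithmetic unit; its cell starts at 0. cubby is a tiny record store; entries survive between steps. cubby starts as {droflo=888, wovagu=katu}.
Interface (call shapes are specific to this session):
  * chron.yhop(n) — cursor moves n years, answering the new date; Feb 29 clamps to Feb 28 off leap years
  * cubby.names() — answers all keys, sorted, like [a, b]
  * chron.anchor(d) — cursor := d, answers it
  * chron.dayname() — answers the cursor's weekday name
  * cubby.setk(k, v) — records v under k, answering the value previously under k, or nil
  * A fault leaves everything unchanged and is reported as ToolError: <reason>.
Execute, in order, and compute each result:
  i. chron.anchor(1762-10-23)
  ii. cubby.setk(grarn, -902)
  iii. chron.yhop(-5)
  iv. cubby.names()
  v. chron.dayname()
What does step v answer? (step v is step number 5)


Answer: Sunday

Derivation:
I run chron.anchor passing d→1762-10-23, and see 1762-10-23.
Invoking cubby.setk passing k→grarn, v→-902, — result: nil.
Now I run chron.yhop passing n→-5, and see 1757-10-23.
Using cubby.names, and see [droflo, grarn, wovagu].
Now I run chron.dayname(), and see Sunday.


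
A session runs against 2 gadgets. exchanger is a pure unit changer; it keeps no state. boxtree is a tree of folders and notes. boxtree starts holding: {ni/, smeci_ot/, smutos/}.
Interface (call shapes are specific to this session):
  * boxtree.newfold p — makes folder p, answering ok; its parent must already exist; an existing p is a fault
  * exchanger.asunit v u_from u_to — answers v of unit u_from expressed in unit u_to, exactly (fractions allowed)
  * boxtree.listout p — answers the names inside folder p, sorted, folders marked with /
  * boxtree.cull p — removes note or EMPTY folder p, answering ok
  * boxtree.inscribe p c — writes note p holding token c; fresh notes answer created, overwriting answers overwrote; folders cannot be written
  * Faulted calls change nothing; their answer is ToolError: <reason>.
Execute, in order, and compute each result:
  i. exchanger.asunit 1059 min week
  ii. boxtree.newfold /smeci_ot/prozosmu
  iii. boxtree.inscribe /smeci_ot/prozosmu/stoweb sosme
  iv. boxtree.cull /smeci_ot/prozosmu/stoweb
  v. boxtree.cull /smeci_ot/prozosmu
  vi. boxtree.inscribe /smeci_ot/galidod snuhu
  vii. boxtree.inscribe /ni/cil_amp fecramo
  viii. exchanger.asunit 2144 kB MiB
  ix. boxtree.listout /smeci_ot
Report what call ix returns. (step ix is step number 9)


Answer: [galidod]

Derivation:
→ exchanger.asunit(v='1059', u_from='min', u_to='week')
← 353/3360
→ boxtree.newfold(p='/smeci_ot/prozosmu')
← ok
→ boxtree.inscribe(p='/smeci_ot/prozosmu/stoweb', c='sosme')
← created
→ boxtree.cull(p='/smeci_ot/prozosmu/stoweb')
← ok
→ boxtree.cull(p='/smeci_ot/prozosmu')
← ok
→ boxtree.inscribe(p='/smeci_ot/galidod', c='snuhu')
← created
→ boxtree.inscribe(p='/ni/cil_amp', c='fecramo')
← created
→ exchanger.asunit(v='2144', u_from='kB', u_to='MiB')
← 8375/4096
→ boxtree.listout(p='/smeci_ot')
← [galidod]


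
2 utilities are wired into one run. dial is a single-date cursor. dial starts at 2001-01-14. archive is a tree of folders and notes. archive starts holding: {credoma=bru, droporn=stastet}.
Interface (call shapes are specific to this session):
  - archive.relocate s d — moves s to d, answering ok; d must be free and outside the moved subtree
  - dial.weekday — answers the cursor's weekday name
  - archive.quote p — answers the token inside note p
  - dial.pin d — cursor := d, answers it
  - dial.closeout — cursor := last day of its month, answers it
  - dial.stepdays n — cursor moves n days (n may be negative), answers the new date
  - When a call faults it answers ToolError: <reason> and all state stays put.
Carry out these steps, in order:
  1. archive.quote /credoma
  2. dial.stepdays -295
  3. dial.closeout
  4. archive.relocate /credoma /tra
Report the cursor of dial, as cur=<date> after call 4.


Answer: cur=2000-03-31

Derivation:
I invoke quote on p→/credoma, and observe bru.
Invoking stepdays on n→-295, and observe 2000-03-25.
Using closeout, and observe 2000-03-31.
Next I call relocate on s→/credoma, d→/tra: ok.


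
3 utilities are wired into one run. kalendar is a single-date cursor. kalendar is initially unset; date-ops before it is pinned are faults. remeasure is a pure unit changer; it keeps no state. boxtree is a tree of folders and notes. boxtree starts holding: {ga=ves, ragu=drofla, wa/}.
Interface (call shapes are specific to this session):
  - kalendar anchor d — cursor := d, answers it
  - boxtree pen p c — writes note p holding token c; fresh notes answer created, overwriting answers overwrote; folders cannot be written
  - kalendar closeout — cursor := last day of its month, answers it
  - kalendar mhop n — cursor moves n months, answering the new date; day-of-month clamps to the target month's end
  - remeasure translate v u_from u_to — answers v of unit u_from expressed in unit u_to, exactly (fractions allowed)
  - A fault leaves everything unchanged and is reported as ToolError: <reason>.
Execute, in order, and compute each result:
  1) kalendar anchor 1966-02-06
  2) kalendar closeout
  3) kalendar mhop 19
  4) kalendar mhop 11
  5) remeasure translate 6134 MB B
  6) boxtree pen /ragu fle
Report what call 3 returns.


Answer: 1967-09-28

Derivation:
% 1. kalendar anchor(d→1966-02-06) ~> 1966-02-06
% 2. kalendar closeout() ~> 1966-02-28
% 3. kalendar mhop(n→19) ~> 1967-09-28
% 4. kalendar mhop(n→11) ~> 1968-08-28
% 5. remeasure translate(v→6134, u_from→MB, u_to→B) ~> 6134000000
% 6. boxtree pen(p→/ragu, c→fle) ~> overwrote


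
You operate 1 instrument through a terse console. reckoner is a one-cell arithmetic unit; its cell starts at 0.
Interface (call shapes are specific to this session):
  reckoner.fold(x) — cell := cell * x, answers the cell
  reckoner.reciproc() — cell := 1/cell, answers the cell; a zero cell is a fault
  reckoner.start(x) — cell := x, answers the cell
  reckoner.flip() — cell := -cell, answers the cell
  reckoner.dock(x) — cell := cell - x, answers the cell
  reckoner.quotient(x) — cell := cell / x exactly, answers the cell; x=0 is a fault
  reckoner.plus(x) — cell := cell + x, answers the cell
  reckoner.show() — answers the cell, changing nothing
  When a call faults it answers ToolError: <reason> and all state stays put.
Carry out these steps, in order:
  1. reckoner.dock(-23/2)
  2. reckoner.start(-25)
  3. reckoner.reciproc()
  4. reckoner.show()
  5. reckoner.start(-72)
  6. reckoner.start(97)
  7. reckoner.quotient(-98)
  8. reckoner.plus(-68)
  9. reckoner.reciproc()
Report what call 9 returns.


Answer: -98/6761

Derivation:
>>> reckoner.dock x→-23/2
= 23/2
>>> reckoner.start x→-25
= -25
>>> reckoner.reciproc
= -1/25
>>> reckoner.show
= -1/25
>>> reckoner.start x→-72
= -72
>>> reckoner.start x→97
= 97
>>> reckoner.quotient x→-98
= -97/98
>>> reckoner.plus x→-68
= -6761/98
>>> reckoner.reciproc
= -98/6761


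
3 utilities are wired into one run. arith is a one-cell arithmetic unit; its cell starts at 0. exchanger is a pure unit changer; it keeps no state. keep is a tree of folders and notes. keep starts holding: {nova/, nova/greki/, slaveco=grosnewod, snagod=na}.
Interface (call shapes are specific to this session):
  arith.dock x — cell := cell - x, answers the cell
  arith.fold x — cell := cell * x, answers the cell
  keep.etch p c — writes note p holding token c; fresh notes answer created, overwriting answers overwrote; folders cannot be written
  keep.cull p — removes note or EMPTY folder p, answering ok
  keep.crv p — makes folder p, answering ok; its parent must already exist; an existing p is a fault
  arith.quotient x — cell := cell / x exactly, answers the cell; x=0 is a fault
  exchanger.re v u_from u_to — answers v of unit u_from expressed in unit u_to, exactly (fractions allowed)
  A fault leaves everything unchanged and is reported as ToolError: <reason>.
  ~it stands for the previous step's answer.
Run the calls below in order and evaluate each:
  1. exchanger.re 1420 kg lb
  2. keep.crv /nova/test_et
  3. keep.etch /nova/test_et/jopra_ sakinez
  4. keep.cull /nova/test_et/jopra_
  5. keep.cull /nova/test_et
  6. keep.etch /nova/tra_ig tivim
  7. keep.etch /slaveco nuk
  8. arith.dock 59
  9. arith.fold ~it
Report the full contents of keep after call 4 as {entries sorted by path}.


Step: exchanger.re[v='1420'; u_from='kg'; u_to='lb']
Result: 142000000000/45359237
Step: keep.crv[p='/nova/test_et']
Result: ok
Step: keep.etch[p='/nova/test_et/jopra_'; c='sakinez']
Result: created
Step: keep.cull[p='/nova/test_et/jopra_']
Result: ok
Step: keep.cull[p='/nova/test_et']
Result: ok
Step: keep.etch[p='/nova/tra_ig'; c='tivim']
Result: created
Step: keep.etch[p='/slaveco'; c='nuk']
Result: overwrote
Step: arith.dock[x='59']
Result: -59
Step: arith.fold[x='~it']
Result: 3481

Answer: {nova/, nova/greki/, nova/test_et/, slaveco=grosnewod, snagod=na}
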